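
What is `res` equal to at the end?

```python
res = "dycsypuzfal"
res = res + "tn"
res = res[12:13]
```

+ 'tn' → 'dycsypuzfaltn'
slice [12:13] → 'n'

'n'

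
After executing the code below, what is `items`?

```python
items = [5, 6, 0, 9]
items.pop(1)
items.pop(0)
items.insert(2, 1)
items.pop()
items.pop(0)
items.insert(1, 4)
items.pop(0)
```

pop(1) removes 6 → [5, 0, 9]
pop(0) removes 5 → [0, 9]
insert 1 at 2 → [0, 9, 1]
pop() removes 1 → [0, 9]
pop(0) removes 0 → [9]
insert 4 at 1 → [9, 4]
pop(0) removes 9 → [4]

[4]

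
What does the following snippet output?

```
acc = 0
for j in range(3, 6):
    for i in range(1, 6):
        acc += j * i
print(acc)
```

j=3,i=1: acc = 0+3 = 3
j=3,i=2: acc = 3+6 = 9
j=3,i=3: acc = 9+9 = 18
j=3,i=4: acc = 18+12 = 30
j=3,i=5: acc = 30+15 = 45
j=4,i=1: acc = 45+4 = 49
j=4,i=2: acc = 49+8 = 57
j=4,i=3: acc = 57+12 = 69
j=4,i=4: acc = 69+16 = 85
j=4,i=5: acc = 85+20 = 105
j=5,i=1: acc = 105+5 = 110
j=5,i=2: acc = 110+10 = 120
j=5,i=3: acc = 120+15 = 135
j=5,i=4: acc = 135+20 = 155
j=5,i=5: acc = 155+25 = 180

180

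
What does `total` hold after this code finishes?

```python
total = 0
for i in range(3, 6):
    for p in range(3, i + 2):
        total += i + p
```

75

i=3,p=3: total = 0+6 = 6
i=3,p=4: total = 6+7 = 13
i=4,p=3: total = 13+7 = 20
i=4,p=4: total = 20+8 = 28
i=4,p=5: total = 28+9 = 37
i=5,p=3: total = 37+8 = 45
i=5,p=4: total = 45+9 = 54
i=5,p=5: total = 54+10 = 64
i=5,p=6: total = 64+11 = 75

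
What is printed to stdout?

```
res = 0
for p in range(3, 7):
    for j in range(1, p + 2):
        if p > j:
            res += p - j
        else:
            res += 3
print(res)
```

58

p=3,j=1: 3>1, res = 0+2 = 2
p=3,j=2: 3>2, res = 2+1 = 3
p=3,j=3: not 3>3, res = 3+3 = 6
p=3,j=4: not 3>4, res = 6+3 = 9
p=4,j=1: 4>1, res = 9+3 = 12
p=4,j=2: 4>2, res = 12+2 = 14
p=4,j=3: 4>3, res = 14+1 = 15
p=4,j=4: not 4>4, res = 15+3 = 18
p=4,j=5: not 4>5, res = 18+3 = 21
p=5,j=1: 5>1, res = 21+4 = 25
p=5,j=2: 5>2, res = 25+3 = 28
p=5,j=3: 5>3, res = 28+2 = 30
p=5,j=4: 5>4, res = 30+1 = 31
p=5,j=5: not 5>5, res = 31+3 = 34
p=5,j=6: not 5>6, res = 34+3 = 37
p=6,j=1: 6>1, res = 37+5 = 42
p=6,j=2: 6>2, res = 42+4 = 46
p=6,j=3: 6>3, res = 46+3 = 49
p=6,j=4: 6>4, res = 49+2 = 51
p=6,j=5: 6>5, res = 51+1 = 52
p=6,j=6: not 6>6, res = 52+3 = 55
p=6,j=7: not 6>7, res = 55+3 = 58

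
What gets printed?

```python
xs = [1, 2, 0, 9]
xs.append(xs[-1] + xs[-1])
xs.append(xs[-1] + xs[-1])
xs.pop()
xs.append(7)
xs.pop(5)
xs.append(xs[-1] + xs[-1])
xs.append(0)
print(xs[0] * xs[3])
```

append xs[-1]+xs[-1] = 9+9 = 18 → [1, 2, 0, 9, 18]
append xs[-1]+xs[-1] = 18+18 = 36 → [1, 2, 0, 9, 18, 36]
pop() removes 36 → [1, 2, 0, 9, 18]
append 7 → [1, 2, 0, 9, 18, 7]
pop(5) removes 7 → [1, 2, 0, 9, 18]
append xs[-1]+xs[-1] = 18+18 = 36 → [1, 2, 0, 9, 18, 36]
append 0 → [1, 2, 0, 9, 18, 36, 0]
xs[0]*xs[3] = 1*9 = 9

9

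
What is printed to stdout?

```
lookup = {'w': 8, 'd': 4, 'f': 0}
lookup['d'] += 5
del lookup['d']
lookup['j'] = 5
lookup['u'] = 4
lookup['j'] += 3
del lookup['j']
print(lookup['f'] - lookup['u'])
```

lookup['d'] = 4+5 = 9 → {'w': 8, 'd': 9, 'f': 0}
del 'd' → {'w': 8, 'f': 0}
lookup['j'] = 5 → {'w': 8, 'f': 0, 'j': 5}
lookup['u'] = 4 → {'w': 8, 'f': 0, 'j': 5, 'u': 4}
lookup['j'] = 5+3 = 8 → {'w': 8, 'f': 0, 'j': 8, 'u': 4}
del 'j' → {'w': 8, 'f': 0, 'u': 4}
lookup['f']-lookup['u'] = 0-4 = -4

-4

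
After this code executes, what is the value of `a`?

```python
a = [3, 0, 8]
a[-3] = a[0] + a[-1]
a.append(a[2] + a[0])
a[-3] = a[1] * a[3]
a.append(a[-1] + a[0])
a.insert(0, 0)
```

a[-3] = a[0]+a[-1] = 3+8 = 11 → [11, 0, 8]
append a[2]+a[0] = 8+11 = 19 → [11, 0, 8, 19]
a[-3] = a[1]*a[3] = 0*19 = 0 → [11, 0, 8, 19]
append a[-1]+a[0] = 19+11 = 30 → [11, 0, 8, 19, 30]
insert 0 at 0 → [0, 11, 0, 8, 19, 30]

[0, 11, 0, 8, 19, 30]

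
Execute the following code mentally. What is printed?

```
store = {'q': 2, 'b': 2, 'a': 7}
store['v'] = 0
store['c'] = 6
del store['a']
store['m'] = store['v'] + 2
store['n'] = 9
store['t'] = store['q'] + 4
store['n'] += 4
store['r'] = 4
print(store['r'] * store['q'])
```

8

store['v'] = 0 → {'q': 2, 'b': 2, 'a': 7, 'v': 0}
store['c'] = 6 → {'q': 2, 'b': 2, 'a': 7, 'v': 0, 'c': 6}
del 'a' → {'q': 2, 'b': 2, 'v': 0, 'c': 6}
store['m'] = store['v']+2 = 2 → {'q': 2, 'b': 2, 'v': 0, 'c': 6, 'm': 2}
store['n'] = 9 → {'q': 2, 'b': 2, 'v': 0, 'c': 6, 'm': 2, 'n': 9}
store['t'] = store['q']+4 = 6 → {'q': 2, 'b': 2, 'v': 0, 'c': 6, 'm': 2, 'n': 9, 't': 6}
store['n'] = 9+4 = 13 → {'q': 2, 'b': 2, 'v': 0, 'c': 6, 'm': 2, 'n': 13, 't': 6}
store['r'] = 4 → {'q': 2, 'b': 2, 'v': 0, 'c': 6, 'm': 2, 'n': 13, 't': 6, 'r': 4}
store['r']*store['q'] = 4*2 = 8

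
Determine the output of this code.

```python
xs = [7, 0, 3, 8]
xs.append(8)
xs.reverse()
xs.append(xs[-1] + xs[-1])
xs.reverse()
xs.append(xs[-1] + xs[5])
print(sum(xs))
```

56

append 8 → [7, 0, 3, 8, 8]
reverse → [8, 8, 3, 0, 7]
append xs[-1]+xs[-1] = 7+7 = 14 → [8, 8, 3, 0, 7, 14]
reverse → [14, 7, 0, 3, 8, 8]
append xs[-1]+xs[5] = 8+8 = 16 → [14, 7, 0, 3, 8, 8, 16]
sum = 56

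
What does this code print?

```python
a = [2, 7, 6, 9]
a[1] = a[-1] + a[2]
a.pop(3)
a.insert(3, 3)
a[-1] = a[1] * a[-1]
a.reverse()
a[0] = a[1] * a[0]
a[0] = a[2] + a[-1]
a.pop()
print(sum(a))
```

38

a[1] = a[-1]+a[2] = 9+6 = 15 → [2, 15, 6, 9]
pop(3) removes 9 → [2, 15, 6]
insert 3 at 3 → [2, 15, 6, 3]
a[-1] = a[1]*a[-1] = 15*3 = 45 → [2, 15, 6, 45]
reverse → [45, 6, 15, 2]
a[0] = a[1]*a[0] = 6*45 = 270 → [270, 6, 15, 2]
a[0] = a[2]+a[-1] = 15+2 = 17 → [17, 6, 15, 2]
pop() removes 2 → [17, 6, 15]
sum = 38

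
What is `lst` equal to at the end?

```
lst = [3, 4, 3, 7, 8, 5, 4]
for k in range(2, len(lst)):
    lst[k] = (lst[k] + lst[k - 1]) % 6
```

[3, 4, 1, 2, 4, 3, 1]

k=2: lst[2] = (3+4)%6 = 1 → [3, 4, 1, 7, 8, 5, 4]
k=3: lst[3] = (7+1)%6 = 2 → [3, 4, 1, 2, 8, 5, 4]
k=4: lst[4] = (8+2)%6 = 4 → [3, 4, 1, 2, 4, 5, 4]
k=5: lst[5] = (5+4)%6 = 3 → [3, 4, 1, 2, 4, 3, 4]
k=6: lst[6] = (4+3)%6 = 1 → [3, 4, 1, 2, 4, 3, 1]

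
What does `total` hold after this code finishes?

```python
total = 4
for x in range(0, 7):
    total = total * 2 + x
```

632

x=0: total = 4*2+0 = 8
x=1: total = 8*2+1 = 17
x=2: total = 17*2+2 = 36
x=3: total = 36*2+3 = 75
x=4: total = 75*2+4 = 154
x=5: total = 154*2+5 = 313
x=6: total = 313*2+6 = 632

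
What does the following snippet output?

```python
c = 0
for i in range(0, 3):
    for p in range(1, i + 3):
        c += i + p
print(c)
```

i=0,p=1: c = 0+1 = 1
i=0,p=2: c = 1+2 = 3
i=1,p=1: c = 3+2 = 5
i=1,p=2: c = 5+3 = 8
i=1,p=3: c = 8+4 = 12
i=2,p=1: c = 12+3 = 15
i=2,p=2: c = 15+4 = 19
i=2,p=3: c = 19+5 = 24
i=2,p=4: c = 24+6 = 30

30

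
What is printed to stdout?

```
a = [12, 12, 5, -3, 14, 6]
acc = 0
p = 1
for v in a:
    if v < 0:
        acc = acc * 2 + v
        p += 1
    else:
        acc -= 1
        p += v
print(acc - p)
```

v=12: not <0, acc = 0-1 = -1; p=13
v=12: not <0, acc = (-1)-1 = -2; p=25
v=5: not <0, acc = (-2)-1 = -3; p=30
v=-3: <0, acc = (-3)*2+(-3) = -9; p=31
v=14: not <0, acc = (-9)-1 = -10; p=45
v=6: not <0, acc = (-10)-1 = -11; p=51
acc-p = (-11)-51 = -62

-62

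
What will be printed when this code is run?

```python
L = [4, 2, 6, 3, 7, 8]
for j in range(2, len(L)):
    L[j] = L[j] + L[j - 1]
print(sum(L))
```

69

j=2: L[2] = 6+2 = 8 → [4, 2, 8, 3, 7, 8]
j=3: L[3] = 3+8 = 11 → [4, 2, 8, 11, 7, 8]
j=4: L[4] = 7+11 = 18 → [4, 2, 8, 11, 18, 8]
j=5: L[5] = 8+18 = 26 → [4, 2, 8, 11, 18, 26]
sum = 69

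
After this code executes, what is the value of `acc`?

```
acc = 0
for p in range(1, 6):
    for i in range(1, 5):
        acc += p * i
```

150

p=1,i=1: acc = 0+1 = 1
p=1,i=2: acc = 1+2 = 3
p=1,i=3: acc = 3+3 = 6
p=1,i=4: acc = 6+4 = 10
p=2,i=1: acc = 10+2 = 12
p=2,i=2: acc = 12+4 = 16
p=2,i=3: acc = 16+6 = 22
p=2,i=4: acc = 22+8 = 30
p=3,i=1: acc = 30+3 = 33
p=3,i=2: acc = 33+6 = 39
p=3,i=3: acc = 39+9 = 48
p=3,i=4: acc = 48+12 = 60
p=4,i=1: acc = 60+4 = 64
p=4,i=2: acc = 64+8 = 72
p=4,i=3: acc = 72+12 = 84
p=4,i=4: acc = 84+16 = 100
p=5,i=1: acc = 100+5 = 105
p=5,i=2: acc = 105+10 = 115
p=5,i=3: acc = 115+15 = 130
p=5,i=4: acc = 130+20 = 150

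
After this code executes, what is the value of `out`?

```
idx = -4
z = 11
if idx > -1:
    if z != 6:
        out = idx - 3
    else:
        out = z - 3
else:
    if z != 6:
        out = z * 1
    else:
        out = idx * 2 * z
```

11

idx=-4, z=11
idx > -1 is False; z != 6 is True
→ out = z * 1 = 11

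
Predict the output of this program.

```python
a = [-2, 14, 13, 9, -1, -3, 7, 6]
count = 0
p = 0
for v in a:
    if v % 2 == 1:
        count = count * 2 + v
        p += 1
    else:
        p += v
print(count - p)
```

v=-2: not odd; p=-2
v=14: not odd; p=12
v=13: odd, count = 0*2+13 = 13; p=13
v=9: odd, count = 13*2+9 = 35; p=14
v=-1: odd, count = 35*2+(-1) = 69; p=15
v=-3: odd, count = 69*2+(-3) = 135; p=16
v=7: odd, count = 135*2+7 = 277; p=17
v=6: not odd; p=23
count-p = 277-23 = 254

254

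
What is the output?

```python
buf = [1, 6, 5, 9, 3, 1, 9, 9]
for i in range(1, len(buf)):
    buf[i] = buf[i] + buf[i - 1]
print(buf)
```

[1, 7, 12, 21, 24, 25, 34, 43]

i=1: buf[1] = 6+1 = 7 → [1, 7, 5, 9, 3, 1, 9, 9]
i=2: buf[2] = 5+7 = 12 → [1, 7, 12, 9, 3, 1, 9, 9]
i=3: buf[3] = 9+12 = 21 → [1, 7, 12, 21, 3, 1, 9, 9]
i=4: buf[4] = 3+21 = 24 → [1, 7, 12, 21, 24, 1, 9, 9]
i=5: buf[5] = 1+24 = 25 → [1, 7, 12, 21, 24, 25, 9, 9]
i=6: buf[6] = 9+25 = 34 → [1, 7, 12, 21, 24, 25, 34, 9]
i=7: buf[7] = 9+34 = 43 → [1, 7, 12, 21, 24, 25, 34, 43]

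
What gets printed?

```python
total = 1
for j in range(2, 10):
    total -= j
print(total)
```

j=2: total = 1-2 = -1
j=3: total = (-1)-3 = -4
j=4: total = (-4)-4 = -8
j=5: total = (-8)-5 = -13
j=6: total = (-13)-6 = -19
j=7: total = (-19)-7 = -26
j=8: total = (-26)-8 = -34
j=9: total = (-34)-9 = -43

-43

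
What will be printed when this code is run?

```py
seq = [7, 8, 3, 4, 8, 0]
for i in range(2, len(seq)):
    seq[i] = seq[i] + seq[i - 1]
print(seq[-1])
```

23

i=2: seq[2] = 3+8 = 11 → [7, 8, 11, 4, 8, 0]
i=3: seq[3] = 4+11 = 15 → [7, 8, 11, 15, 8, 0]
i=4: seq[4] = 8+15 = 23 → [7, 8, 11, 15, 23, 0]
i=5: seq[5] = 0+23 = 23 → [7, 8, 11, 15, 23, 23]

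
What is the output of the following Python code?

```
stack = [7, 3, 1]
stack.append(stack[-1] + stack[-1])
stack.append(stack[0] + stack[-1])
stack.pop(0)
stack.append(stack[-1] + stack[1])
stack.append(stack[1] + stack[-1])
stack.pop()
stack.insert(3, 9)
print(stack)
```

append stack[-1]+stack[-1] = 1+1 = 2 → [7, 3, 1, 2]
append stack[0]+stack[-1] = 7+2 = 9 → [7, 3, 1, 2, 9]
pop(0) removes 7 → [3, 1, 2, 9]
append stack[-1]+stack[1] = 9+1 = 10 → [3, 1, 2, 9, 10]
append stack[1]+stack[-1] = 1+10 = 11 → [3, 1, 2, 9, 10, 11]
pop() removes 11 → [3, 1, 2, 9, 10]
insert 9 at 3 → [3, 1, 2, 9, 9, 10]

[3, 1, 2, 9, 9, 10]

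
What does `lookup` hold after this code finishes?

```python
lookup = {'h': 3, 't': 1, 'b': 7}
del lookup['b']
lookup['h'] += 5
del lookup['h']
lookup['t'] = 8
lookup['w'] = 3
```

del 'b' → {'h': 3, 't': 1}
lookup['h'] = 3+5 = 8 → {'h': 8, 't': 1}
del 'h' → {'t': 1}
lookup['t'] = 8 → {'t': 8}
lookup['w'] = 3 → {'t': 8, 'w': 3}

{'t': 8, 'w': 3}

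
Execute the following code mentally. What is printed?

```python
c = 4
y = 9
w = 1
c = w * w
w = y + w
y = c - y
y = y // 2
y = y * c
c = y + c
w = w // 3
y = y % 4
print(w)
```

3

c = 1*1 = 1
w = 9+1 = 10
y = 1-9 = -8
y = (-8)//2 = -4
y = (-4)*1 = -4
c = (-4)+1 = -3
w = 10//3 = 3
y = (-4)%4 = 0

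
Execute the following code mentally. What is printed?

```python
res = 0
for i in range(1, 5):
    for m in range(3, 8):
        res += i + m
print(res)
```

150

i=1,m=3: res = 0+4 = 4
i=1,m=4: res = 4+5 = 9
i=1,m=5: res = 9+6 = 15
i=1,m=6: res = 15+7 = 22
i=1,m=7: res = 22+8 = 30
i=2,m=3: res = 30+5 = 35
i=2,m=4: res = 35+6 = 41
i=2,m=5: res = 41+7 = 48
i=2,m=6: res = 48+8 = 56
i=2,m=7: res = 56+9 = 65
i=3,m=3: res = 65+6 = 71
i=3,m=4: res = 71+7 = 78
i=3,m=5: res = 78+8 = 86
i=3,m=6: res = 86+9 = 95
i=3,m=7: res = 95+10 = 105
i=4,m=3: res = 105+7 = 112
i=4,m=4: res = 112+8 = 120
i=4,m=5: res = 120+9 = 129
i=4,m=6: res = 129+10 = 139
i=4,m=7: res = 139+11 = 150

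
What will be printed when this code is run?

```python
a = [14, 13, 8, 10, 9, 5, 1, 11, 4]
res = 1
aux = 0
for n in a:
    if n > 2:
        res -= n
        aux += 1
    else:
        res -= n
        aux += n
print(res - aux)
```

-83

n=14: >2, res = 1-14 = -13; aux=1
n=13: >2, res = (-13)-13 = -26; aux=2
n=8: >2, res = (-26)-8 = -34; aux=3
n=10: >2, res = (-34)-10 = -44; aux=4
n=9: >2, res = (-44)-9 = -53; aux=5
n=5: >2, res = (-53)-5 = -58; aux=6
n=1: not >2, res = (-58)-1 = -59; aux=7
n=11: >2, res = (-59)-11 = -70; aux=8
n=4: >2, res = (-70)-4 = -74; aux=9
res-aux = (-74)-9 = -83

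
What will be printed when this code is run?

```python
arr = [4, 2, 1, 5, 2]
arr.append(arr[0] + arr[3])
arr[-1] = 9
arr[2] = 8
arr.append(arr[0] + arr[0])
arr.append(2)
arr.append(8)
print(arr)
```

append arr[0]+arr[3] = 4+5 = 9 → [4, 2, 1, 5, 2, 9]
arr[-1] = 9 → [4, 2, 1, 5, 2, 9]
arr[2] = 8 → [4, 2, 8, 5, 2, 9]
append arr[0]+arr[0] = 4+4 = 8 → [4, 2, 8, 5, 2, 9, 8]
append 2 → [4, 2, 8, 5, 2, 9, 8, 2]
append 8 → [4, 2, 8, 5, 2, 9, 8, 2, 8]

[4, 2, 8, 5, 2, 9, 8, 2, 8]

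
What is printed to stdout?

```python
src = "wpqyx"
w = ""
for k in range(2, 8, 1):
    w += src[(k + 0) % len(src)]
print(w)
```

qyxwpq

k=2: add src[2]='q' → 'q'
k=3: add src[3]='y' → 'qy'
k=4: add src[4]='x' → 'qyx'
k=5: add src[0]='w' → 'qyxw'
k=6: add src[1]='p' → 'qyxwp'
k=7: add src[2]='q' → 'qyxwpq'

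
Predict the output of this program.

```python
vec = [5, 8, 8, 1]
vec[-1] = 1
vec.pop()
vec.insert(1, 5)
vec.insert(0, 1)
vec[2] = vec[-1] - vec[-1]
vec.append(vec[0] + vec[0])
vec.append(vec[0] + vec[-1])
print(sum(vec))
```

27

vec[-1] = 1 → [5, 8, 8, 1]
pop() removes 1 → [5, 8, 8]
insert 5 at 1 → [5, 5, 8, 8]
insert 1 at 0 → [1, 5, 5, 8, 8]
vec[2] = vec[-1]-vec[-1] = 8-8 = 0 → [1, 5, 0, 8, 8]
append vec[0]+vec[0] = 1+1 = 2 → [1, 5, 0, 8, 8, 2]
append vec[0]+vec[-1] = 1+2 = 3 → [1, 5, 0, 8, 8, 2, 3]
sum = 27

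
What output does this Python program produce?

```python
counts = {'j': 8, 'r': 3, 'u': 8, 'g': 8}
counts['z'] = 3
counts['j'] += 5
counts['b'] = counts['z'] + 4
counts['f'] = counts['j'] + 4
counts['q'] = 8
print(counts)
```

{'j': 13, 'r': 3, 'u': 8, 'g': 8, 'z': 3, 'b': 7, 'f': 17, 'q': 8}

counts['z'] = 3 → {'j': 8, 'r': 3, 'u': 8, 'g': 8, 'z': 3}
counts['j'] = 8+5 = 13 → {'j': 13, 'r': 3, 'u': 8, 'g': 8, 'z': 3}
counts['b'] = counts['z']+4 = 7 → {'j': 13, 'r': 3, 'u': 8, 'g': 8, 'z': 3, 'b': 7}
counts['f'] = counts['j']+4 = 17 → {'j': 13, 'r': 3, 'u': 8, 'g': 8, 'z': 3, 'b': 7, 'f': 17}
counts['q'] = 8 → {'j': 13, 'r': 3, 'u': 8, 'g': 8, 'z': 3, 'b': 7, 'f': 17, 'q': 8}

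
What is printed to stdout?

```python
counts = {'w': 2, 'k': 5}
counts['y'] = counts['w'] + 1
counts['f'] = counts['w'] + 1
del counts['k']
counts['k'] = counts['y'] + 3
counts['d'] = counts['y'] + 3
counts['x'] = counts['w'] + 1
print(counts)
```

counts['y'] = counts['w']+1 = 3 → {'w': 2, 'k': 5, 'y': 3}
counts['f'] = counts['w']+1 = 3 → {'w': 2, 'k': 5, 'y': 3, 'f': 3}
del 'k' → {'w': 2, 'y': 3, 'f': 3}
counts['k'] = counts['y']+3 = 6 → {'w': 2, 'y': 3, 'f': 3, 'k': 6}
counts['d'] = counts['y']+3 = 6 → {'w': 2, 'y': 3, 'f': 3, 'k': 6, 'd': 6}
counts['x'] = counts['w']+1 = 3 → {'w': 2, 'y': 3, 'f': 3, 'k': 6, 'd': 6, 'x': 3}

{'w': 2, 'y': 3, 'f': 3, 'k': 6, 'd': 6, 'x': 3}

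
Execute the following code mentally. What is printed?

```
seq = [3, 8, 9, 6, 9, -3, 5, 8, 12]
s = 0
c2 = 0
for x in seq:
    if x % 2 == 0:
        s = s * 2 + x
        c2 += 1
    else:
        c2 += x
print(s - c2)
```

89

x=3: not even; c2=3
x=8: even, s = 0*2+8 = 8; c2=4
x=9: not even; c2=13
x=6: even, s = 8*2+6 = 22; c2=14
x=9: not even; c2=23
x=-3: not even; c2=20
x=5: not even; c2=25
x=8: even, s = 22*2+8 = 52; c2=26
x=12: even, s = 52*2+12 = 116; c2=27
s-c2 = 116-27 = 89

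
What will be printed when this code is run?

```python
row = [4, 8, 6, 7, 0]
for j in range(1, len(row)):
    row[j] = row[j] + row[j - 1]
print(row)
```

[4, 12, 18, 25, 25]

j=1: row[1] = 8+4 = 12 → [4, 12, 6, 7, 0]
j=2: row[2] = 6+12 = 18 → [4, 12, 18, 7, 0]
j=3: row[3] = 7+18 = 25 → [4, 12, 18, 25, 0]
j=4: row[4] = 0+25 = 25 → [4, 12, 18, 25, 25]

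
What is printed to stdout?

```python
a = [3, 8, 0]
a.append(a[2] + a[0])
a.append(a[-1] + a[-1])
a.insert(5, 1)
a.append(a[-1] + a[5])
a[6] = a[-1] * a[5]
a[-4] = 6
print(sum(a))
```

append a[2]+a[0] = 0+3 = 3 → [3, 8, 0, 3]
append a[-1]+a[-1] = 3+3 = 6 → [3, 8, 0, 3, 6]
insert 1 at 5 → [3, 8, 0, 3, 6, 1]
append a[-1]+a[5] = 1+1 = 2 → [3, 8, 0, 3, 6, 1, 2]
a[6] = a[-1]*a[5] = 2*1 = 2 → [3, 8, 0, 3, 6, 1, 2]
a[-4] = 6 → [3, 8, 0, 6, 6, 1, 2]
sum = 26

26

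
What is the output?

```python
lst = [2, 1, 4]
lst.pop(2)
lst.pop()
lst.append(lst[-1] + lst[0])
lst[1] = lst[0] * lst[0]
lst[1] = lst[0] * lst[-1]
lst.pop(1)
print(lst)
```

[2]

pop(2) removes 4 → [2, 1]
pop() removes 1 → [2]
append lst[-1]+lst[0] = 2+2 = 4 → [2, 4]
lst[1] = lst[0]*lst[0] = 2*2 = 4 → [2, 4]
lst[1] = lst[0]*lst[-1] = 2*4 = 8 → [2, 8]
pop(1) removes 8 → [2]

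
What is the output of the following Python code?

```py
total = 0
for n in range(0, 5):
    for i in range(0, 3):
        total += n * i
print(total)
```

30

n=0,i=0: total = 0+0 = 0
n=0,i=1: total = 0+0 = 0
n=0,i=2: total = 0+0 = 0
n=1,i=0: total = 0+0 = 0
n=1,i=1: total = 0+1 = 1
n=1,i=2: total = 1+2 = 3
n=2,i=0: total = 3+0 = 3
n=2,i=1: total = 3+2 = 5
n=2,i=2: total = 5+4 = 9
n=3,i=0: total = 9+0 = 9
n=3,i=1: total = 9+3 = 12
n=3,i=2: total = 12+6 = 18
n=4,i=0: total = 18+0 = 18
n=4,i=1: total = 18+4 = 22
n=4,i=2: total = 22+8 = 30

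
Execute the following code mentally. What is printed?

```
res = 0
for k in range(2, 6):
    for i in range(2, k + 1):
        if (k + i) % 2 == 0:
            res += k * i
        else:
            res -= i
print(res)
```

k=2,i=2: even sum, res = 0+4 = 4
k=3,i=2: odd sum, res = 4-2 = 2
k=3,i=3: even sum, res = 2+9 = 11
k=4,i=2: even sum, res = 11+8 = 19
k=4,i=3: odd sum, res = 19-3 = 16
k=4,i=4: even sum, res = 16+16 = 32
k=5,i=2: odd sum, res = 32-2 = 30
k=5,i=3: even sum, res = 30+15 = 45
k=5,i=4: odd sum, res = 45-4 = 41
k=5,i=5: even sum, res = 41+25 = 66

66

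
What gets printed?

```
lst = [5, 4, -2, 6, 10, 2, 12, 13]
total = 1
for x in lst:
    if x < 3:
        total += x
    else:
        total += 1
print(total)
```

7

x=5: not <3, total = 1+1 = 2
x=4: not <3, total = 2+1 = 3
x=-2: <3, total = 3+(-2) = 1
x=6: not <3, total = 1+1 = 2
x=10: not <3, total = 2+1 = 3
x=2: <3, total = 3+2 = 5
x=12: not <3, total = 5+1 = 6
x=13: not <3, total = 6+1 = 7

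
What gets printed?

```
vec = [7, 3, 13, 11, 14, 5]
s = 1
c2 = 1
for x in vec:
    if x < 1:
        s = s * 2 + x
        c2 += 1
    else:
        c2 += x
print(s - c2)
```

-53

x=7: not <1; c2=8
x=3: not <1; c2=11
x=13: not <1; c2=24
x=11: not <1; c2=35
x=14: not <1; c2=49
x=5: not <1; c2=54
s-c2 = 1-54 = -53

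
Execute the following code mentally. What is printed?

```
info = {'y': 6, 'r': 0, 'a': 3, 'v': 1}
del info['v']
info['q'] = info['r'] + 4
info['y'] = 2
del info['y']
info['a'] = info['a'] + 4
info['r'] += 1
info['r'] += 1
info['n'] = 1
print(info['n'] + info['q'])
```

del 'v' → {'y': 6, 'r': 0, 'a': 3}
info['q'] = info['r']+4 = 4 → {'y': 6, 'r': 0, 'a': 3, 'q': 4}
info['y'] = 2 → {'y': 2, 'r': 0, 'a': 3, 'q': 4}
del 'y' → {'r': 0, 'a': 3, 'q': 4}
info['a'] = info['a']+4 = 7 → {'r': 0, 'a': 7, 'q': 4}
info['r'] = 0+1 = 1 → {'r': 1, 'a': 7, 'q': 4}
info['r'] = 1+1 = 2 → {'r': 2, 'a': 7, 'q': 4}
info['n'] = 1 → {'r': 2, 'a': 7, 'q': 4, 'n': 1}
info['n']+info['q'] = 1+4 = 5

5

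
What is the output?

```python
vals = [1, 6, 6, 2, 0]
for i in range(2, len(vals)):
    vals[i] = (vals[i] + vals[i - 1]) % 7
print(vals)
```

i=2: vals[2] = (6+6)%7 = 5 → [1, 6, 5, 2, 0]
i=3: vals[3] = (2+5)%7 = 0 → [1, 6, 5, 0, 0]
i=4: vals[4] = (0+0)%7 = 0 → [1, 6, 5, 0, 0]

[1, 6, 5, 0, 0]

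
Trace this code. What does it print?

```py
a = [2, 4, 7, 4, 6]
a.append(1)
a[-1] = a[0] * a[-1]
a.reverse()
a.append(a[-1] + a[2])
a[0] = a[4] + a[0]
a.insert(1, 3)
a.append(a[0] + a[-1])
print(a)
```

append 1 → [2, 4, 7, 4, 6, 1]
a[-1] = a[0]*a[-1] = 2*1 = 2 → [2, 4, 7, 4, 6, 2]
reverse → [2, 6, 4, 7, 4, 2]
append a[-1]+a[2] = 2+4 = 6 → [2, 6, 4, 7, 4, 2, 6]
a[0] = a[4]+a[0] = 4+2 = 6 → [6, 6, 4, 7, 4, 2, 6]
insert 3 at 1 → [6, 3, 6, 4, 7, 4, 2, 6]
append a[0]+a[-1] = 6+6 = 12 → [6, 3, 6, 4, 7, 4, 2, 6, 12]

[6, 3, 6, 4, 7, 4, 2, 6, 12]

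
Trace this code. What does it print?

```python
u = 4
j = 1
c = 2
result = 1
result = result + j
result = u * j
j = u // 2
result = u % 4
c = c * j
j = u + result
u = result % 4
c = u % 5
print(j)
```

result = 1+1 = 2
result = 4*1 = 4
j = 4//2 = 2
result = 4%4 = 0
c = 2*2 = 4
j = 4+0 = 4
u = 0%4 = 0
c = 0%5 = 0

4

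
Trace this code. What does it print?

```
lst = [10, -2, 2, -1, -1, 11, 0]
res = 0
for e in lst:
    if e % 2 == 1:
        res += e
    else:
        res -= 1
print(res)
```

e=10: not odd, res = 0-1 = -1
e=-2: not odd, res = (-1)-1 = -2
e=2: not odd, res = (-2)-1 = -3
e=-1: odd, res = (-3)+(-1) = -4
e=-1: odd, res = (-4)+(-1) = -5
e=11: odd, res = (-5)+11 = 6
e=0: not odd, res = 6-1 = 5

5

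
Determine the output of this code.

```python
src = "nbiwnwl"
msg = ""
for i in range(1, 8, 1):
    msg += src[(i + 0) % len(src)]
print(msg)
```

biwnwln

i=1: add src[1]='b' → 'b'
i=2: add src[2]='i' → 'bi'
i=3: add src[3]='w' → 'biw'
i=4: add src[4]='n' → 'biwn'
i=5: add src[5]='w' → 'biwnw'
i=6: add src[6]='l' → 'biwnwl'
i=7: add src[0]='n' → 'biwnwln'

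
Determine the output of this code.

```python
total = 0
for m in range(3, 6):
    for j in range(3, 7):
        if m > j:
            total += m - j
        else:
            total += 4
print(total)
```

40

m=3,j=3: not 3>3, total = 0+4 = 4
m=3,j=4: not 3>4, total = 4+4 = 8
m=3,j=5: not 3>5, total = 8+4 = 12
m=3,j=6: not 3>6, total = 12+4 = 16
m=4,j=3: 4>3, total = 16+1 = 17
m=4,j=4: not 4>4, total = 17+4 = 21
m=4,j=5: not 4>5, total = 21+4 = 25
m=4,j=6: not 4>6, total = 25+4 = 29
m=5,j=3: 5>3, total = 29+2 = 31
m=5,j=4: 5>4, total = 31+1 = 32
m=5,j=5: not 5>5, total = 32+4 = 36
m=5,j=6: not 5>6, total = 36+4 = 40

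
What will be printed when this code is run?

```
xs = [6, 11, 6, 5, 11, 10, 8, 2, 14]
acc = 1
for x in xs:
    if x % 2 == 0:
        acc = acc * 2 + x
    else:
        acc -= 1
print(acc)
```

x=6: even, acc = 1*2+6 = 8
x=11: not even, acc = 8-1 = 7
x=6: even, acc = 7*2+6 = 20
x=5: not even, acc = 20-1 = 19
x=11: not even, acc = 19-1 = 18
x=10: even, acc = 18*2+10 = 46
x=8: even, acc = 46*2+8 = 100
x=2: even, acc = 100*2+2 = 202
x=14: even, acc = 202*2+14 = 418

418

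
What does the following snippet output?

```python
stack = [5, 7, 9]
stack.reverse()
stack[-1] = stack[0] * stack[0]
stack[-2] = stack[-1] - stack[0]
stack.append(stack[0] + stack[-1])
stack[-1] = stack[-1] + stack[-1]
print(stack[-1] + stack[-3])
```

reverse → [9, 7, 5]
stack[-1] = stack[0]*stack[0] = 9*9 = 81 → [9, 7, 81]
stack[-2] = stack[-1]-stack[0] = 81-9 = 72 → [9, 72, 81]
append stack[0]+stack[-1] = 9+81 = 90 → [9, 72, 81, 90]
stack[-1] = stack[-1]+stack[-1] = 90+90 = 180 → [9, 72, 81, 180]
stack[-1]+stack[-3] = 180+72 = 252

252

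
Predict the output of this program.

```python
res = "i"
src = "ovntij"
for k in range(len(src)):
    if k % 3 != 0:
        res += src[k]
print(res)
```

k=0: skip
k=1: add 'v' → 'iv'
k=2: add 'n' → 'ivn'
k=3: skip
k=4: add 'i' → 'ivni'
k=5: add 'j' → 'ivnij'

ivnij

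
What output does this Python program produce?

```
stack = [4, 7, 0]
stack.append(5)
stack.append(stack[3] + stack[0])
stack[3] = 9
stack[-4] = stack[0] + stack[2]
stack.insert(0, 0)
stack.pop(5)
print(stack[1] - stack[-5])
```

append 5 → [4, 7, 0, 5]
append stack[3]+stack[0] = 5+4 = 9 → [4, 7, 0, 5, 9]
stack[3] = 9 → [4, 7, 0, 9, 9]
stack[-4] = stack[0]+stack[2] = 4+0 = 4 → [4, 4, 0, 9, 9]
insert 0 at 0 → [0, 4, 4, 0, 9, 9]
pop(5) removes 9 → [0, 4, 4, 0, 9]
stack[1]-stack[-5] = 4-0 = 4

4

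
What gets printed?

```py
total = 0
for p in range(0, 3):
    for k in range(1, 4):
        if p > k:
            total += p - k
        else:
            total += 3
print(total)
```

p=0,k=1: not 0>1, total = 0+3 = 3
p=0,k=2: not 0>2, total = 3+3 = 6
p=0,k=3: not 0>3, total = 6+3 = 9
p=1,k=1: not 1>1, total = 9+3 = 12
p=1,k=2: not 1>2, total = 12+3 = 15
p=1,k=3: not 1>3, total = 15+3 = 18
p=2,k=1: 2>1, total = 18+1 = 19
p=2,k=2: not 2>2, total = 19+3 = 22
p=2,k=3: not 2>3, total = 22+3 = 25

25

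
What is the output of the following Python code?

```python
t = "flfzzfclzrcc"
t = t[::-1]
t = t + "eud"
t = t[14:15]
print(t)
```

reverse → 'ccrzlcfzzflf'
+ 'eud' → 'ccrzlcfzzflfeud'
slice [14:15] → 'd'

d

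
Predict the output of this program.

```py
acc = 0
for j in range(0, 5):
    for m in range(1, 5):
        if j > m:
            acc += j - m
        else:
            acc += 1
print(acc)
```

24

j=0,m=1: not 0>1, acc = 0+1 = 1
j=0,m=2: not 0>2, acc = 1+1 = 2
j=0,m=3: not 0>3, acc = 2+1 = 3
j=0,m=4: not 0>4, acc = 3+1 = 4
j=1,m=1: not 1>1, acc = 4+1 = 5
j=1,m=2: not 1>2, acc = 5+1 = 6
j=1,m=3: not 1>3, acc = 6+1 = 7
j=1,m=4: not 1>4, acc = 7+1 = 8
j=2,m=1: 2>1, acc = 8+1 = 9
j=2,m=2: not 2>2, acc = 9+1 = 10
j=2,m=3: not 2>3, acc = 10+1 = 11
j=2,m=4: not 2>4, acc = 11+1 = 12
j=3,m=1: 3>1, acc = 12+2 = 14
j=3,m=2: 3>2, acc = 14+1 = 15
j=3,m=3: not 3>3, acc = 15+1 = 16
j=3,m=4: not 3>4, acc = 16+1 = 17
j=4,m=1: 4>1, acc = 17+3 = 20
j=4,m=2: 4>2, acc = 20+2 = 22
j=4,m=3: 4>3, acc = 22+1 = 23
j=4,m=4: not 4>4, acc = 23+1 = 24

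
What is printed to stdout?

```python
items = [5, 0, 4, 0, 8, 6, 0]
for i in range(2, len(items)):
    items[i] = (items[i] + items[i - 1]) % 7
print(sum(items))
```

i=2: items[2] = (4+0)%7 = 4 → [5, 0, 4, 0, 8, 6, 0]
i=3: items[3] = (0+4)%7 = 4 → [5, 0, 4, 4, 8, 6, 0]
i=4: items[4] = (8+4)%7 = 5 → [5, 0, 4, 4, 5, 6, 0]
i=5: items[5] = (6+5)%7 = 4 → [5, 0, 4, 4, 5, 4, 0]
i=6: items[6] = (0+4)%7 = 4 → [5, 0, 4, 4, 5, 4, 4]
sum = 26

26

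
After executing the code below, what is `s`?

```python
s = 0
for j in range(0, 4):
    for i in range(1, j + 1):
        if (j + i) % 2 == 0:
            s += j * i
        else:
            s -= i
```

14

j=1,i=1: even sum, s = 0+1 = 1
j=2,i=1: odd sum, s = 1-1 = 0
j=2,i=2: even sum, s = 0+4 = 4
j=3,i=1: even sum, s = 4+3 = 7
j=3,i=2: odd sum, s = 7-2 = 5
j=3,i=3: even sum, s = 5+9 = 14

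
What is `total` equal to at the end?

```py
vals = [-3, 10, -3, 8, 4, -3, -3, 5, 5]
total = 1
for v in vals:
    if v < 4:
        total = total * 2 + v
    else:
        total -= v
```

-167

v=-3: <4, total = 1*2+(-3) = -1
v=10: not <4, total = (-1)-10 = -11
v=-3: <4, total = (-11)*2+(-3) = -25
v=8: not <4, total = (-25)-8 = -33
v=4: not <4, total = (-33)-4 = -37
v=-3: <4, total = (-37)*2+(-3) = -77
v=-3: <4, total = (-77)*2+(-3) = -157
v=5: not <4, total = (-157)-5 = -162
v=5: not <4, total = (-162)-5 = -167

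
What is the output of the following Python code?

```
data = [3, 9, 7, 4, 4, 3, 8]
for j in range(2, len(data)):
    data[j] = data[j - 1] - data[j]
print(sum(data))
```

-20

j=2: data[2] = 9-7 = 2 → [3, 9, 2, 4, 4, 3, 8]
j=3: data[3] = 2-4 = -2 → [3, 9, 2, -2, 4, 3, 8]
j=4: data[4] = (-2)-4 = -6 → [3, 9, 2, -2, -6, 3, 8]
j=5: data[5] = (-6)-3 = -9 → [3, 9, 2, -2, -6, -9, 8]
j=6: data[6] = (-9)-8 = -17 → [3, 9, 2, -2, -6, -9, -17]
sum = -20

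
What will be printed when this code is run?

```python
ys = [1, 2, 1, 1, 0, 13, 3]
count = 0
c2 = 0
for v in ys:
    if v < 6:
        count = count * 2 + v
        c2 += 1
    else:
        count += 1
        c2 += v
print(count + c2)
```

v=1: <6, count = 0*2+1 = 1; c2=1
v=2: <6, count = 1*2+2 = 4; c2=2
v=1: <6, count = 4*2+1 = 9; c2=3
v=1: <6, count = 9*2+1 = 19; c2=4
v=0: <6, count = 19*2+0 = 38; c2=5
v=13: not <6, count = 38+1 = 39; c2=18
v=3: <6, count = 39*2+3 = 81; c2=19
count+c2 = 81+19 = 100

100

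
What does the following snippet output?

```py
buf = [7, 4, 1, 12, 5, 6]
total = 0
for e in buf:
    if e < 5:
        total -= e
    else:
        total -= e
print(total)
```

e=7: not <5, total = 0-7 = -7
e=4: <5, total = (-7)-4 = -11
e=1: <5, total = (-11)-1 = -12
e=12: not <5, total = (-12)-12 = -24
e=5: not <5, total = (-24)-5 = -29
e=6: not <5, total = (-29)-6 = -35

-35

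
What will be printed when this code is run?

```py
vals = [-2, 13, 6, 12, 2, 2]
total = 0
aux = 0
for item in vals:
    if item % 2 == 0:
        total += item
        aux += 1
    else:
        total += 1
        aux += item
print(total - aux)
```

item=-2: even, total = 0+(-2) = -2; aux=1
item=13: not even, total = (-2)+1 = -1; aux=14
item=6: even, total = (-1)+6 = 5; aux=15
item=12: even, total = 5+12 = 17; aux=16
item=2: even, total = 17+2 = 19; aux=17
item=2: even, total = 19+2 = 21; aux=18
total-aux = 21-18 = 3

3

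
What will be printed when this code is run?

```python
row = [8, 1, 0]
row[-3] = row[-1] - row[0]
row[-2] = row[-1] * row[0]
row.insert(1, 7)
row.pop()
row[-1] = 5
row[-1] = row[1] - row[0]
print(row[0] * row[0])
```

row[-3] = row[-1]-row[0] = 0-8 = -8 → [-8, 1, 0]
row[-2] = row[-1]*row[0] = 0*(-8) = 0 → [-8, 0, 0]
insert 7 at 1 → [-8, 7, 0, 0]
pop() removes 0 → [-8, 7, 0]
row[-1] = 5 → [-8, 7, 5]
row[-1] = row[1]-row[0] = 7-(-8) = 15 → [-8, 7, 15]
row[0]*row[0] = (-8)*(-8) = 64

64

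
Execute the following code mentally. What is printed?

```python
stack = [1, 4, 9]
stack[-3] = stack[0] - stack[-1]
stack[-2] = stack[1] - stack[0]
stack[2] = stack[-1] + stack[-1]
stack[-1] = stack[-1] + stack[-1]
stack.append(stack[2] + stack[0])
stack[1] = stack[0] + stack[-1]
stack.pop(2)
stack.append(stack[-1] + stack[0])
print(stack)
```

[-8, 20, 28, 20]

stack[-3] = stack[0]-stack[-1] = 1-9 = -8 → [-8, 4, 9]
stack[-2] = stack[1]-stack[0] = 4-(-8) = 12 → [-8, 12, 9]
stack[2] = stack[-1]+stack[-1] = 9+9 = 18 → [-8, 12, 18]
stack[-1] = stack[-1]+stack[-1] = 18+18 = 36 → [-8, 12, 36]
append stack[2]+stack[0] = 36+(-8) = 28 → [-8, 12, 36, 28]
stack[1] = stack[0]+stack[-1] = (-8)+28 = 20 → [-8, 20, 36, 28]
pop(2) removes 36 → [-8, 20, 28]
append stack[-1]+stack[0] = 28+(-8) = 20 → [-8, 20, 28, 20]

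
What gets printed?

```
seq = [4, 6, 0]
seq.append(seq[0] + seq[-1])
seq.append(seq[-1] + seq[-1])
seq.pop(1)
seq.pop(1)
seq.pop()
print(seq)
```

append seq[0]+seq[-1] = 4+0 = 4 → [4, 6, 0, 4]
append seq[-1]+seq[-1] = 4+4 = 8 → [4, 6, 0, 4, 8]
pop(1) removes 6 → [4, 0, 4, 8]
pop(1) removes 0 → [4, 4, 8]
pop() removes 8 → [4, 4]

[4, 4]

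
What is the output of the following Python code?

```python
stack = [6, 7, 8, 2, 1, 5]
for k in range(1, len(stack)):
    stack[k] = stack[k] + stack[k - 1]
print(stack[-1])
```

k=1: stack[1] = 7+6 = 13 → [6, 13, 8, 2, 1, 5]
k=2: stack[2] = 8+13 = 21 → [6, 13, 21, 2, 1, 5]
k=3: stack[3] = 2+21 = 23 → [6, 13, 21, 23, 1, 5]
k=4: stack[4] = 1+23 = 24 → [6, 13, 21, 23, 24, 5]
k=5: stack[5] = 5+24 = 29 → [6, 13, 21, 23, 24, 29]

29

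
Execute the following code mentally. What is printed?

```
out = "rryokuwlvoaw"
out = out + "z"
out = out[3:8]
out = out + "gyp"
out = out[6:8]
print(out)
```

yp

+ 'z' → 'rryokuwlvoawz'
slice [3:8] → 'okuwl'
+ 'gyp' → 'okuwlgyp'
slice [6:8] → 'yp'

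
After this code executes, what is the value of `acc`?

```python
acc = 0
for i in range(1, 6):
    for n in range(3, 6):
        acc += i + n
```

i=1,n=3: acc = 0+4 = 4
i=1,n=4: acc = 4+5 = 9
i=1,n=5: acc = 9+6 = 15
i=2,n=3: acc = 15+5 = 20
i=2,n=4: acc = 20+6 = 26
i=2,n=5: acc = 26+7 = 33
i=3,n=3: acc = 33+6 = 39
i=3,n=4: acc = 39+7 = 46
i=3,n=5: acc = 46+8 = 54
i=4,n=3: acc = 54+7 = 61
i=4,n=4: acc = 61+8 = 69
i=4,n=5: acc = 69+9 = 78
i=5,n=3: acc = 78+8 = 86
i=5,n=4: acc = 86+9 = 95
i=5,n=5: acc = 95+10 = 105

105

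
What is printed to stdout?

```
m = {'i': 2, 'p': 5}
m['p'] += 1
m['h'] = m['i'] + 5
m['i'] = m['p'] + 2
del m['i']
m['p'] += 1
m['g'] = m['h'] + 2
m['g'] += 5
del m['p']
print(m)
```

m['p'] = 5+1 = 6 → {'i': 2, 'p': 6}
m['h'] = m['i']+5 = 7 → {'i': 2, 'p': 6, 'h': 7}
m['i'] = m['p']+2 = 8 → {'i': 8, 'p': 6, 'h': 7}
del 'i' → {'p': 6, 'h': 7}
m['p'] = 6+1 = 7 → {'p': 7, 'h': 7}
m['g'] = m['h']+2 = 9 → {'p': 7, 'h': 7, 'g': 9}
m['g'] = 9+5 = 14 → {'p': 7, 'h': 7, 'g': 14}
del 'p' → {'h': 7, 'g': 14}

{'h': 7, 'g': 14}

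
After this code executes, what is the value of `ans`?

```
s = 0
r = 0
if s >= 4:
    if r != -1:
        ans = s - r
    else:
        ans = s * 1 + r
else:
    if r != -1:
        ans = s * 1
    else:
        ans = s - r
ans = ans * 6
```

s=0, r=0
s >= 4 is False; r != -1 is True
→ ans = s * 1 = 0
ans = 0*6 = 0

0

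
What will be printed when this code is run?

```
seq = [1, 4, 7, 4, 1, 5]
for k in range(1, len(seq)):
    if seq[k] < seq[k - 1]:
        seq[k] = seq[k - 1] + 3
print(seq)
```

k=1: 4>=1, unchanged → [1, 4, 7, 4, 1, 5]
k=2: 7>=4, unchanged → [1, 4, 7, 4, 1, 5]
k=3: 4<7, seq[3] = 7+3 = 10 → [1, 4, 7, 10, 1, 5]
k=4: 1<10, seq[4] = 10+3 = 13 → [1, 4, 7, 10, 13, 5]
k=5: 5<13, seq[5] = 13+3 = 16 → [1, 4, 7, 10, 13, 16]

[1, 4, 7, 10, 13, 16]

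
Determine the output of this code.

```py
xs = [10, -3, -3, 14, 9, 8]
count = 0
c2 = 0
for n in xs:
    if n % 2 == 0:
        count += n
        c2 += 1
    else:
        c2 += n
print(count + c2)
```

n=10: even, count = 0+10 = 10; c2=1
n=-3: not even; c2=-2
n=-3: not even; c2=-5
n=14: even, count = 10+14 = 24; c2=-4
n=9: not even; c2=5
n=8: even, count = 24+8 = 32; c2=6
count+c2 = 32+6 = 38

38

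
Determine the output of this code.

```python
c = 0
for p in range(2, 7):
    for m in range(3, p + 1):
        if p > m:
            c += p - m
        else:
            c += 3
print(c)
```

22

p=3,m=3: not 3>3, c = 0+3 = 3
p=4,m=3: 4>3, c = 3+1 = 4
p=4,m=4: not 4>4, c = 4+3 = 7
p=5,m=3: 5>3, c = 7+2 = 9
p=5,m=4: 5>4, c = 9+1 = 10
p=5,m=5: not 5>5, c = 10+3 = 13
p=6,m=3: 6>3, c = 13+3 = 16
p=6,m=4: 6>4, c = 16+2 = 18
p=6,m=5: 6>5, c = 18+1 = 19
p=6,m=6: not 6>6, c = 19+3 = 22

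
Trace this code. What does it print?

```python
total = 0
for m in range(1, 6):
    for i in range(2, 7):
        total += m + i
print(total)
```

m=1,i=2: total = 0+3 = 3
m=1,i=3: total = 3+4 = 7
m=1,i=4: total = 7+5 = 12
m=1,i=5: total = 12+6 = 18
m=1,i=6: total = 18+7 = 25
m=2,i=2: total = 25+4 = 29
m=2,i=3: total = 29+5 = 34
m=2,i=4: total = 34+6 = 40
m=2,i=5: total = 40+7 = 47
m=2,i=6: total = 47+8 = 55
m=3,i=2: total = 55+5 = 60
m=3,i=3: total = 60+6 = 66
m=3,i=4: total = 66+7 = 73
m=3,i=5: total = 73+8 = 81
m=3,i=6: total = 81+9 = 90
m=4,i=2: total = 90+6 = 96
m=4,i=3: total = 96+7 = 103
m=4,i=4: total = 103+8 = 111
m=4,i=5: total = 111+9 = 120
m=4,i=6: total = 120+10 = 130
m=5,i=2: total = 130+7 = 137
m=5,i=3: total = 137+8 = 145
m=5,i=4: total = 145+9 = 154
m=5,i=5: total = 154+10 = 164
m=5,i=6: total = 164+11 = 175

175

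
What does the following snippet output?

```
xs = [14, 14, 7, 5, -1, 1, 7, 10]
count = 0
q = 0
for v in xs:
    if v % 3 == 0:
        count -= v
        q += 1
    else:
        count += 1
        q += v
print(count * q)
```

456

v=14: not %3==0, count = 0+1 = 1; q=14
v=14: not %3==0, count = 1+1 = 2; q=28
v=7: not %3==0, count = 2+1 = 3; q=35
v=5: not %3==0, count = 3+1 = 4; q=40
v=-1: not %3==0, count = 4+1 = 5; q=39
v=1: not %3==0, count = 5+1 = 6; q=40
v=7: not %3==0, count = 6+1 = 7; q=47
v=10: not %3==0, count = 7+1 = 8; q=57
count*q = 8*57 = 456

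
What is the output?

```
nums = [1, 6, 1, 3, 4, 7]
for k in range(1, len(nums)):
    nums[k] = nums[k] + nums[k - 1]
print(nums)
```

k=1: nums[1] = 6+1 = 7 → [1, 7, 1, 3, 4, 7]
k=2: nums[2] = 1+7 = 8 → [1, 7, 8, 3, 4, 7]
k=3: nums[3] = 3+8 = 11 → [1, 7, 8, 11, 4, 7]
k=4: nums[4] = 4+11 = 15 → [1, 7, 8, 11, 15, 7]
k=5: nums[5] = 7+15 = 22 → [1, 7, 8, 11, 15, 22]

[1, 7, 8, 11, 15, 22]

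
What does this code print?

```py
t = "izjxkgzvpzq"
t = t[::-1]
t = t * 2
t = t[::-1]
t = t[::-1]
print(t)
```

reverse → 'qzpvzgkxjzi'
repeat ×2 → 'qzpvzgkxjziqzpvzgkxjzi'
reverse → 'izjxkgzvpzqizjxkgzvpzq'
reverse → 'qzpvzgkxjziqzpvzgkxjzi'

qzpvzgkxjziqzpvzgkxjzi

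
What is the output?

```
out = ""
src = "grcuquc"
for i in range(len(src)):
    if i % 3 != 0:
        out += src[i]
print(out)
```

rcqu

i=0: skip
i=1: add 'r' → 'r'
i=2: add 'c' → 'rc'
i=3: skip
i=4: add 'q' → 'rcq'
i=5: add 'u' → 'rcqu'
i=6: skip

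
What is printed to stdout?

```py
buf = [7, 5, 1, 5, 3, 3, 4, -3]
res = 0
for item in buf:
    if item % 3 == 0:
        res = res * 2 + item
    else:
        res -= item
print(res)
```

item=7: not %3==0, res = 0-7 = -7
item=5: not %3==0, res = (-7)-5 = -12
item=1: not %3==0, res = (-12)-1 = -13
item=5: not %3==0, res = (-13)-5 = -18
item=3: %3==0, res = (-18)*2+3 = -33
item=3: %3==0, res = (-33)*2+3 = -63
item=4: not %3==0, res = (-63)-4 = -67
item=-3: %3==0, res = (-67)*2+(-3) = -137

-137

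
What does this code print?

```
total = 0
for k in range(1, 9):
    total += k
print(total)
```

k=1: total = 0+1 = 1
k=2: total = 1+2 = 3
k=3: total = 3+3 = 6
k=4: total = 6+4 = 10
k=5: total = 10+5 = 15
k=6: total = 15+6 = 21
k=7: total = 21+7 = 28
k=8: total = 28+8 = 36

36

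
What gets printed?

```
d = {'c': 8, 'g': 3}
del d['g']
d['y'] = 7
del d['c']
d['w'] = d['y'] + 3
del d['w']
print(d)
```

del 'g' → {'c': 8}
d['y'] = 7 → {'c': 8, 'y': 7}
del 'c' → {'y': 7}
d['w'] = d['y']+3 = 10 → {'y': 7, 'w': 10}
del 'w' → {'y': 7}

{'y': 7}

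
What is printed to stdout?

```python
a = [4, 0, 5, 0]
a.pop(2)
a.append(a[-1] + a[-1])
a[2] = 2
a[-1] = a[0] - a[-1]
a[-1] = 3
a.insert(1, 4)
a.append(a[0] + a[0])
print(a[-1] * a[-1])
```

pop(2) removes 5 → [4, 0, 0]
append a[-1]+a[-1] = 0+0 = 0 → [4, 0, 0, 0]
a[2] = 2 → [4, 0, 2, 0]
a[-1] = a[0]-a[-1] = 4-0 = 4 → [4, 0, 2, 4]
a[-1] = 3 → [4, 0, 2, 3]
insert 4 at 1 → [4, 4, 0, 2, 3]
append a[0]+a[0] = 4+4 = 8 → [4, 4, 0, 2, 3, 8]
a[-1]*a[-1] = 8*8 = 64

64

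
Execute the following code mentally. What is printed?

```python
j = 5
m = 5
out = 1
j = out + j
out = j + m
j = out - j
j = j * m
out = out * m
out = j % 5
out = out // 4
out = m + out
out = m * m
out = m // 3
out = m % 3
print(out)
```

2

j = 1+5 = 6
out = 6+5 = 11
j = 11-6 = 5
j = 5*5 = 25
out = 11*5 = 55
out = 25%5 = 0
out = 0//4 = 0
out = 5+0 = 5
out = 5*5 = 25
out = 5//3 = 1
out = 5%3 = 2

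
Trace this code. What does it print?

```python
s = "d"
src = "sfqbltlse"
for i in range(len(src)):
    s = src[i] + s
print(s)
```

i=0: prepend 's' → 'sd'
i=1: prepend 'f' → 'fsd'
i=2: prepend 'q' → 'qfsd'
i=3: prepend 'b' → 'bqfsd'
i=4: prepend 'l' → 'lbqfsd'
i=5: prepend 't' → 'tlbqfsd'
i=6: prepend 'l' → 'ltlbqfsd'
i=7: prepend 's' → 'sltlbqfsd'
i=8: prepend 'e' → 'esltlbqfsd'

esltlbqfsd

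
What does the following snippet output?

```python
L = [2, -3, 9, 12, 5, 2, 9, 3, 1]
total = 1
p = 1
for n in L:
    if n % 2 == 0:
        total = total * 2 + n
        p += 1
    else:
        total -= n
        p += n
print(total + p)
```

23

n=2: even, total = 1*2+2 = 4; p=2
n=-3: not even, total = 4-(-3) = 7; p=-1
n=9: not even, total = 7-9 = -2; p=8
n=12: even, total = (-2)*2+12 = 8; p=9
n=5: not even, total = 8-5 = 3; p=14
n=2: even, total = 3*2+2 = 8; p=15
n=9: not even, total = 8-9 = -1; p=24
n=3: not even, total = (-1)-3 = -4; p=27
n=1: not even, total = (-4)-1 = -5; p=28
total+p = (-5)+28 = 23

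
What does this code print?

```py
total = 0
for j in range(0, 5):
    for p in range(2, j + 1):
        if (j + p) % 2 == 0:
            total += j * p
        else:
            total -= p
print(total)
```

32

j=2,p=2: even sum, total = 0+4 = 4
j=3,p=2: odd sum, total = 4-2 = 2
j=3,p=3: even sum, total = 2+9 = 11
j=4,p=2: even sum, total = 11+8 = 19
j=4,p=3: odd sum, total = 19-3 = 16
j=4,p=4: even sum, total = 16+16 = 32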